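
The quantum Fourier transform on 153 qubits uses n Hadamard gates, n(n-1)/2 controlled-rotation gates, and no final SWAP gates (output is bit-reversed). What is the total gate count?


Hadamard gates: 153
Controlled rotations: n*(n-1)/2 = 153*152/2 = 11628
SWAP gates: 0 (omitted)
Total = 153 + 11628
= 11781

11781


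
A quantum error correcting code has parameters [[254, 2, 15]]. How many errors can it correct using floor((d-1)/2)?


Code parameters: [[254, 2, 15]], distance d = 15.
Number of correctable errors = floor((d-1)/2)
= floor((15 - 1)/2)
= floor(14/2)
= 7

7


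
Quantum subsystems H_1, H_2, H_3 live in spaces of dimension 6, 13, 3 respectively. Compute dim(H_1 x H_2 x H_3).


dim(H_1 x H_2 x H_3) = 6 * 13 * 3
= 78 * 3
= 234

234


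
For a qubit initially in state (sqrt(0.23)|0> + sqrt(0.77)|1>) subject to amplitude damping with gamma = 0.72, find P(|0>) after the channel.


For amplitude damping with parameter gamma on state sqrt(a)|0> + sqrt(b)|1>:
alpha^2 = 0.23, beta^2 = 0.77
P(|0>) = alpha^2 + gamma * beta^2
= 0.23 + 0.72 * 0.77
= 0.23 + 0.5544
= 0.7844

0.7844


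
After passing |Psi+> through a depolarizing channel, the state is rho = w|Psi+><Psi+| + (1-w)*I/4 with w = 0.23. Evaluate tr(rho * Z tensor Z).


|Psi+> = (|01> + |10>)/sqrt(2)
For the pure Bell state, <Z_A Z_B> = -1 (Bell-state Pauli correlator).
The maximally-mixed part I/4 has tr(I/4 * P tensor P) = 0 for any traceless Pauli P.
So <Z_A Z_B>_rho = w * (-1) + (1 - w) * 0
= 0.23 * (-1)
= -0.2300

-0.2300


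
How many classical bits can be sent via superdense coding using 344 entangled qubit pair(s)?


Superdense coding allows 2 classical bits per shared entangled pair.
344 pair(s) -> 2 * 344 = 688 classical bits

688


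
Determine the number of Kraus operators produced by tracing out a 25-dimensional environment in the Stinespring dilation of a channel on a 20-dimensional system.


Tracing out the environment in an orthonormal basis {|i>_E} gives Kraus operators K_i = <i|_E U |0>_E.
Number of Kraus operators = dim(H_env) = d_env
= 25

25


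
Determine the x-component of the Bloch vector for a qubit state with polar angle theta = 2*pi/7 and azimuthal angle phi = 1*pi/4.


theta = 0.8976, phi = 0.7854
r_x = sin(theta)*cos(phi) = 0.7818 * 0.7071
r_x = 0.5528

0.5528


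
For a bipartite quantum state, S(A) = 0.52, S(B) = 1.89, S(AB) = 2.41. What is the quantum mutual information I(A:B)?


I(A:B) = S(A) + S(B) - S(AB)
= 0.52 + 1.89 - 2.41
= 0.0000

0.0000


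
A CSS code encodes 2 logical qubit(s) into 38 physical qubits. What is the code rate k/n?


Code rate R = k/n
= 2/38
= 0.0526

0.0526


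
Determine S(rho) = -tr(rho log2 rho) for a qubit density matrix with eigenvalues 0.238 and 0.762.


S = -p*log2(p) - (1-p)*log2(1-p)
p = 0.2380, 1-p = 0.7620
= -0.2380 * log2(0.2380) - 0.7620 * log2(0.7620)
= -(-0.4929) - (-0.2988)
= 0.7917

0.7917


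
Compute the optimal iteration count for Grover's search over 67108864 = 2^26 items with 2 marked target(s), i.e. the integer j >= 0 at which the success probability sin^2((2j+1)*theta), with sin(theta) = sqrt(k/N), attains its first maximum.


After j Grover iterations the success probability is P(j) = sin^2((2j+1)*theta), where sin(theta) = sqrt(k/N).
N = 2^26 = 67108864, k = 2
sin(theta) = sqrt(k/N) = 0.0001726334915
theta = arcsin(sqrt(k/N)) = 0.0001726334924 rad
P(j) reaches its first maximum when (2j+1)*theta is as close as possible to pi/2, i.e. j = round(pi/(4*theta) - 1/2).
pi/(4*theta) - 1/2 = 4549.0121
(For comparison, the common estimate pi/4 * sqrt(N/k) = 4549.5121; the exact maximiser is used here.)
Optimal iterations = 4549

4549


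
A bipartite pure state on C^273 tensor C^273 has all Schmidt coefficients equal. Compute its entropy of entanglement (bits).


For a maximally entangled state in d x d:
S = log2(d) = log2(273)
= 8.0928

8.0928


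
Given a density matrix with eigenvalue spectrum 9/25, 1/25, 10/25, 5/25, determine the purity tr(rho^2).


tr(rho^2) = sum of eigenvalues squared
= (9/25)^2 + (1/25)^2 + (10/25)^2 + (5/25)^2
= (81 + 1 + 100 + 25) / 625
= 207/625
= 0.3312

0.3312


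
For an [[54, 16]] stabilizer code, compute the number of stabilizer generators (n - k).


For an [[n,k]] stabilizer code:
Number of stabilizer generators = n - k
= 54 - 16
= 38

38


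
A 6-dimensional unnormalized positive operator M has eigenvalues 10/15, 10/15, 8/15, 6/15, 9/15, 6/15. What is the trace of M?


tr(M) = sum of eigenvalues
= 10/15 + 10/15 + 8/15 + 6/15 + 9/15 + 6/15
= 49/15
= 3.2667

3.2667


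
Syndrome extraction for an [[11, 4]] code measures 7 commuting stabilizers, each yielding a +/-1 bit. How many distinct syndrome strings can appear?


Each stabilizer generator gives a binary (+1 or -1) measurement outcome.
With 7 independent generators:
Total syndromes = 2^7
= 128

128


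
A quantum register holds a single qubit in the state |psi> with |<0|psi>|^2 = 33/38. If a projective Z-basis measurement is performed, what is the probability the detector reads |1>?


|alpha|^2 = 33/38 = 0.8684
|beta|^2 = 1 - 33/38 = 5/38 = 0.1316
P(|1>) = |beta|^2 = 0.1316

0.1316


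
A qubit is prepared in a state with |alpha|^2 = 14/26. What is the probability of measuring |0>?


|alpha|^2 = 14/26 = 0.5385
|beta|^2 = 1 - 14/26 = 12/26 = 0.4615
P(|0>) = |alpha|^2 = 0.5385

0.5385


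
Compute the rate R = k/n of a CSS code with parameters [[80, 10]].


Code rate R = k/n
= 10/80
= 0.1250

0.1250


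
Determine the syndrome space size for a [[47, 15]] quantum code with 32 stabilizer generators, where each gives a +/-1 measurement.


Each stabilizer generator gives a binary (+1 or -1) measurement outcome.
With 32 independent generators:
Total syndromes = 2^32
= 4294967296

4294967296


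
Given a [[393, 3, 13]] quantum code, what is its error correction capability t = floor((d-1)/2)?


Code parameters: [[393, 3, 13]], distance d = 13.
Number of correctable errors = floor((d-1)/2)
= floor((13 - 1)/2)
= floor(12/2)
= 6

6


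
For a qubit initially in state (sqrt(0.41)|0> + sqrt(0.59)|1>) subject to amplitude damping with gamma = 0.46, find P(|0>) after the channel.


For amplitude damping with parameter gamma on state sqrt(a)|0> + sqrt(b)|1>:
alpha^2 = 0.41, beta^2 = 0.59
P(|0>) = alpha^2 + gamma * beta^2
= 0.41 + 0.46 * 0.59
= 0.41 + 0.2714
= 0.6814

0.6814


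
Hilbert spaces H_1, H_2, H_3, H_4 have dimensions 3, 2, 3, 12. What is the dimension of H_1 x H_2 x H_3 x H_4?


dim(H_1 x H_2 x H_3 x H_4) = 3 * 2 * 3 * 12
= 6 * 3 * 12
= 18 * 12
= 216

216


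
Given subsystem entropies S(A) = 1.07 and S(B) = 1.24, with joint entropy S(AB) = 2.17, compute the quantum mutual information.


I(A:B) = S(A) + S(B) - S(AB)
= 1.07 + 1.24 - 2.17
= 0.1400

0.1400


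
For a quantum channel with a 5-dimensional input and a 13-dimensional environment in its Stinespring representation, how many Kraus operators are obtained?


Tracing out the environment in an orthonormal basis {|i>_E} gives Kraus operators K_i = <i|_E U |0>_E.
Number of Kraus operators = dim(H_env) = d_env
= 13

13


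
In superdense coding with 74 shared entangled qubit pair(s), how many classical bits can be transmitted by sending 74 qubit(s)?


Superdense coding allows 2 classical bits per shared entangled pair.
74 pair(s) -> 2 * 74 = 148 classical bits

148


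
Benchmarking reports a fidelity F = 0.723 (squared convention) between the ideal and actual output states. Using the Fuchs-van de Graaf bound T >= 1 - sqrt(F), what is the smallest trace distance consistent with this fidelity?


Fuchs-van de Graaf (squared-fidelity convention): 1 - sqrt(F) <= T <= sqrt(1 - F).
Lower bound: T >= 1 - sqrt(F)
sqrt(F) = sqrt(0.723) = 0.8503
T >= 1 - 0.8503
T >= 0.1497

0.1497


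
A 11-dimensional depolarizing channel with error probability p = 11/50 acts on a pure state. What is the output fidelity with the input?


F = (1-p) + p/d
= (1 - 0.2200) + 0.2200/11
= 0.7800 + 0.0200
= 0.8000

0.8000


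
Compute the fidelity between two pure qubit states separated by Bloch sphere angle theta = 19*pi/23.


For states separated by angle theta on Bloch sphere:
F = cos^2(theta/2)
theta = 19*pi/23 = 2.5952
theta/2 = 1.2976
cos(theta/2) = 0.2698
F = 0.0728

0.0728


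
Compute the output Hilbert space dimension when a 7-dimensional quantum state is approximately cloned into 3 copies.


Output space = H^(tensor 3) where dim(H) = 7
dim = 7^3
= 49 (after 2 factors)
= 343 (after 3 factors)
= 343

343


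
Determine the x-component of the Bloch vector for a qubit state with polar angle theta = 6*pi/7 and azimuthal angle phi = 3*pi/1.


theta = 2.6928, phi = 9.4248
r_x = sin(theta)*cos(phi) = 0.4339 * -1.0000
r_x = -0.4339

-0.4339


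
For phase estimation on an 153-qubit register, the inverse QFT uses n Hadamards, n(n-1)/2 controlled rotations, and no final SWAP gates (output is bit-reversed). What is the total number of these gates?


Hadamard gates: 153
Controlled rotations: n*(n-1)/2 = 153*152/2 = 11628
SWAP gates: 0 (omitted)
Total = 153 + 11628
= 11781

11781


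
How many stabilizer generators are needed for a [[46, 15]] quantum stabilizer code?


For an [[n,k]] stabilizer code:
Number of stabilizer generators = n - k
= 46 - 15
= 31

31


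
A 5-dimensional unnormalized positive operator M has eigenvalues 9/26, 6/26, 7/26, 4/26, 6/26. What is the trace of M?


tr(M) = sum of eigenvalues
= 9/26 + 6/26 + 7/26 + 4/26 + 6/26
= 32/26
= 1.2308

1.2308


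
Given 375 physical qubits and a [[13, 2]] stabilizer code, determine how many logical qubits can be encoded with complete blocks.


Each code block uses 13 physical qubits for 2 logical qubit(s).
Number of complete blocks = floor(375 / 13) = 28
Logical qubits = 28 * 2
= 56

56


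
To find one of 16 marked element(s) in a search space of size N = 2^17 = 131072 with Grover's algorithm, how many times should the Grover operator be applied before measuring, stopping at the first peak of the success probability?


After j Grover iterations the success probability is P(j) = sin^2((2j+1)*theta), where sin(theta) = sqrt(k/N).
N = 2^17 = 131072, k = 16
sin(theta) = sqrt(k/N) = 0.01104854346
theta = arcsin(sqrt(k/N)) = 0.01104876825 rad
P(j) reaches its first maximum when (2j+1)*theta is as close as possible to pi/2, i.e. j = round(pi/(4*theta) - 1/2).
pi/(4*theta) - 1/2 = 70.5847
(For comparison, the common estimate pi/4 * sqrt(N/k) = 71.0861; the exact maximiser is used here.)
Optimal iterations = 71

71


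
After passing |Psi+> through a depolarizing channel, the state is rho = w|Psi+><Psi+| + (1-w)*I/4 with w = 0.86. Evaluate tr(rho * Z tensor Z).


|Psi+> = (|01> + |10>)/sqrt(2)
For the pure Bell state, <Z_A Z_B> = -1 (Bell-state Pauli correlator).
The maximally-mixed part I/4 has tr(I/4 * P tensor P) = 0 for any traceless Pauli P.
So <Z_A Z_B>_rho = w * (-1) + (1 - w) * 0
= 0.86 * (-1)
= -0.8600

-0.8600


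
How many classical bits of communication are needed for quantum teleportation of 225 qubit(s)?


Quantum teleportation requires 2 classical bits per qubit teleported.
225 qubit(s) -> 2 * 225 = 450 classical bits

450


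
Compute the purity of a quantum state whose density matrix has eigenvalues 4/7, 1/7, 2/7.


tr(rho^2) = sum of eigenvalues squared
= (4/7)^2 + (1/7)^2 + (2/7)^2
= (16 + 1 + 4) / 49
= 21/49
= 0.4286

0.4286


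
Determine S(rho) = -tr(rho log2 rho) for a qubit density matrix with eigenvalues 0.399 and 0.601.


S = -p*log2(p) - (1-p)*log2(1-p)
p = 0.3990, 1-p = 0.6010
= -0.3990 * log2(0.3990) - 0.6010 * log2(0.6010)
= -(-0.5289) - (-0.4415)
= 0.9704

0.9704


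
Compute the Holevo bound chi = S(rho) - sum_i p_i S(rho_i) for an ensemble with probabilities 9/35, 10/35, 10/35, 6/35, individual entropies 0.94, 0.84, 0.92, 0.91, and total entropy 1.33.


chi = S(rho) - sum_i p_i * S(rho_i)
Weighted entropy = 9/35 * 0.94 + 10/35 * 0.84 + 10/35 * 0.92 + 6/35 * 0.91
= 0.9006
chi = 1.33 - 0.9006
= 0.4294

0.4294


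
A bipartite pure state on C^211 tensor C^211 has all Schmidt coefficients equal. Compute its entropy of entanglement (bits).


For a maximally entangled state in d x d:
S = log2(d) = log2(211)
= 7.7211

7.7211


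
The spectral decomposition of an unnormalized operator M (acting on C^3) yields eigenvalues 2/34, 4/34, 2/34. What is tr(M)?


tr(M) = sum of eigenvalues
= 2/34 + 4/34 + 2/34
= 8/34
= 0.2353

0.2353


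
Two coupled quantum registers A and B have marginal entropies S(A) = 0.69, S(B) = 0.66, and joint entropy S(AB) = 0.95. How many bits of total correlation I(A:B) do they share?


I(A:B) = S(A) + S(B) - S(AB)
= 0.69 + 0.66 - 0.95
= 0.4000

0.4000


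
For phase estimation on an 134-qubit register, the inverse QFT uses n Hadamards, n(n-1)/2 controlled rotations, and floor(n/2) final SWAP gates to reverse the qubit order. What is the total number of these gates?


Hadamard gates: 134
Controlled rotations: n*(n-1)/2 = 134*133/2 = 8911
SWAP gates: floor(n/2) = floor(134/2) = 67
Total = 134 + 8911 + 67
= 9112

9112


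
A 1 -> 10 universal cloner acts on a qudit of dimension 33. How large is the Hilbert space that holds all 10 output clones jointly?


Output space = H^(tensor 10) where dim(H) = 33
dim = 33^10
= 1089 (after 2 factors)
= 35937 (after 3 factors)
= 1185921 (after 4 factors)
= 39135393 (after 5 factors)
= 1291467969 (after 6 factors)
= 42618442977 (after 7 factors)
= 1406408618241 (after 8 factors)
= 46411484401953 (after 9 factors)
= 1531578985264449 (after 10 factors)
= 1531578985264449

1531578985264449


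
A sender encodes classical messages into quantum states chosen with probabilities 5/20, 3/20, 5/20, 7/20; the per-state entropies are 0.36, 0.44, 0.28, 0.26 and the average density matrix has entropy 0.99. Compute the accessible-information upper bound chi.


chi = S(rho) - sum_i p_i * S(rho_i)
Weighted entropy = 5/20 * 0.36 + 3/20 * 0.44 + 5/20 * 0.28 + 7/20 * 0.26
= 0.3170
chi = 0.99 - 0.3170
= 0.6730

0.6730


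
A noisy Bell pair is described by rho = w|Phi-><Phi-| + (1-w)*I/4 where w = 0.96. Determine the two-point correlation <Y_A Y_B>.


|Phi-> = (|00> - |11>)/sqrt(2)
For the pure Bell state, <Y_A Y_B> = +1 (Bell-state Pauli correlator).
The maximally-mixed part I/4 has tr(I/4 * P tensor P) = 0 for any traceless Pauli P.
So <Y_A Y_B>_rho = w * (+1) + (1 - w) * 0
= 0.96 * (+1)
= 0.9600

0.9600


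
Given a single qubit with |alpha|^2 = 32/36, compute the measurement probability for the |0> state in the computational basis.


|alpha|^2 = 32/36 = 0.8889
|beta|^2 = 1 - 32/36 = 4/36 = 0.1111
P(|0>) = |alpha|^2 = 0.8889

0.8889


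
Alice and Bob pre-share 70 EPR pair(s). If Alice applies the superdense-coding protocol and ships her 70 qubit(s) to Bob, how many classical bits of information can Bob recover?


Superdense coding allows 2 classical bits per shared entangled pair.
70 pair(s) -> 2 * 70 = 140 classical bits

140


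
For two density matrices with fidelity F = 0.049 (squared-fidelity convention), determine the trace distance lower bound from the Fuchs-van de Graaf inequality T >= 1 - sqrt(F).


Fuchs-van de Graaf (squared-fidelity convention): 1 - sqrt(F) <= T <= sqrt(1 - F).
Lower bound: T >= 1 - sqrt(F)
sqrt(F) = sqrt(0.049) = 0.2214
T >= 1 - 0.2214
T >= 0.7786

0.7786


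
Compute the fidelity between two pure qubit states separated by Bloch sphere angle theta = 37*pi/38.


For states separated by angle theta on Bloch sphere:
F = cos^2(theta/2)
theta = 37*pi/38 = 3.0589
theta/2 = 1.5295
cos(theta/2) = 0.0413
F = 0.0017

0.0017


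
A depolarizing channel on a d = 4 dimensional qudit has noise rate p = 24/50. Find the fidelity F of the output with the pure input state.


F = (1-p) + p/d
= (1 - 0.4800) + 0.4800/4
= 0.5200 + 0.1200
= 0.6400

0.6400


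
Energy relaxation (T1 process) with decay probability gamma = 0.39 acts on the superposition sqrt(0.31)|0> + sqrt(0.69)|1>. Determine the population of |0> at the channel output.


For amplitude damping with parameter gamma on state sqrt(a)|0> + sqrt(b)|1>:
alpha^2 = 0.31, beta^2 = 0.69
P(|0>) = alpha^2 + gamma * beta^2
= 0.31 + 0.39 * 0.69
= 0.31 + 0.2691
= 0.5791

0.5791


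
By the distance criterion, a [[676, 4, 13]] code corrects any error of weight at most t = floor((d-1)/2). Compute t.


Code parameters: [[676, 4, 13]], distance d = 13.
Number of correctable errors = floor((d-1)/2)
= floor((13 - 1)/2)
= floor(12/2)
= 6

6


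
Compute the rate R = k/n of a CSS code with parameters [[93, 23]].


Code rate R = k/n
= 23/93
= 0.2473

0.2473


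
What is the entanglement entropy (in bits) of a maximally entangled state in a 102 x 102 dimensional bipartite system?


For a maximally entangled state in d x d:
S = log2(d) = log2(102)
= 6.6724

6.6724


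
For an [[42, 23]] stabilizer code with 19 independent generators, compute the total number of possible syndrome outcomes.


Each stabilizer generator gives a binary (+1 or -1) measurement outcome.
With 19 independent generators:
Total syndromes = 2^19
= 524288

524288


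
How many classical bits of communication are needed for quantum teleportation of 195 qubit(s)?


Quantum teleportation requires 2 classical bits per qubit teleported.
195 qubit(s) -> 2 * 195 = 390 classical bits

390


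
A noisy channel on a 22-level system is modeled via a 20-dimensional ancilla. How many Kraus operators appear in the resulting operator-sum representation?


Tracing out the environment in an orthonormal basis {|i>_E} gives Kraus operators K_i = <i|_E U |0>_E.
Number of Kraus operators = dim(H_env) = d_env
= 20

20


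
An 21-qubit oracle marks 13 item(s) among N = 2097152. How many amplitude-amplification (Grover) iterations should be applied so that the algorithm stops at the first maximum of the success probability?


After j Grover iterations the success probability is P(j) = sin^2((2j+1)*theta), where sin(theta) = sqrt(k/N).
N = 2^21 = 2097152, k = 13
sin(theta) = sqrt(k/N) = 0.002489755622
theta = arcsin(sqrt(k/N)) = 0.002489758194 rad
P(j) reaches its first maximum when (2j+1)*theta is as close as possible to pi/2, i.e. j = round(pi/(4*theta) - 1/2).
pi/(4*theta) - 1/2 = 314.9516
(For comparison, the common estimate pi/4 * sqrt(N/k) = 315.4519; the exact maximiser is used here.)
Optimal iterations = 315

315


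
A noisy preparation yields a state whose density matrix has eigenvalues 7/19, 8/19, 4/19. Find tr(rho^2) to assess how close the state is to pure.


tr(rho^2) = sum of eigenvalues squared
= (7/19)^2 + (8/19)^2 + (4/19)^2
= (49 + 64 + 16) / 361
= 129/361
= 0.3573

0.3573


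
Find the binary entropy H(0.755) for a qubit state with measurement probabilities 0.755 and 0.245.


S = -p*log2(p) - (1-p)*log2(1-p)
p = 0.7550, 1-p = 0.2450
= -0.7550 * log2(0.7550) - 0.2450 * log2(0.2450)
= -(-0.3061) - (-0.4971)
= 0.8033

0.8033


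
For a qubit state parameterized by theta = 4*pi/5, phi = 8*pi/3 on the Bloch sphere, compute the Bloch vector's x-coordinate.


theta = 2.5133, phi = 8.3776
r_x = sin(theta)*cos(phi) = 0.5878 * -0.5000
r_x = -0.2939

-0.2939


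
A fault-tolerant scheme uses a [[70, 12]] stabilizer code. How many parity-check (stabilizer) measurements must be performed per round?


For an [[n,k]] stabilizer code:
Number of stabilizer generators = n - k
= 70 - 12
= 58

58


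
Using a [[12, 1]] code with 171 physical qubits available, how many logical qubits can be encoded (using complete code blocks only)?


Each code block uses 12 physical qubits for 1 logical qubit(s).
Number of complete blocks = floor(171 / 12) = 14
Logical qubits = 14 * 1
= 14

14


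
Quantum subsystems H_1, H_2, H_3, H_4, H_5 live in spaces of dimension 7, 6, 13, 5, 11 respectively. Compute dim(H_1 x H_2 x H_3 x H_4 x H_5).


dim(H_1 x H_2 x H_3 x H_4 x H_5) = 7 * 6 * 13 * 5 * 11
= 42 * 13 * 5 * 11
= 546 * 5 * 11
= 2730 * 11
= 30030

30030


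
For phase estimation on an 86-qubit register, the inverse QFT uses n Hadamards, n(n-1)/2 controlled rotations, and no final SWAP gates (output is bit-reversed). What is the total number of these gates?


Hadamard gates: 86
Controlled rotations: n*(n-1)/2 = 86*85/2 = 3655
SWAP gates: 0 (omitted)
Total = 86 + 3655
= 3741

3741


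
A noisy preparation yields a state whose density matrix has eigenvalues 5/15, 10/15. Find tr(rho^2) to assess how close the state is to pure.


tr(rho^2) = sum of eigenvalues squared
= (5/15)^2 + (10/15)^2
= (25 + 100) / 225
= 125/225
= 0.5556

0.5556


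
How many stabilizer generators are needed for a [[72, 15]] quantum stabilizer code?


For an [[n,k]] stabilizer code:
Number of stabilizer generators = n - k
= 72 - 15
= 57

57


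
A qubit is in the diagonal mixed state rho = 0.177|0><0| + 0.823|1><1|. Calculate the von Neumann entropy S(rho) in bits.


S = -p*log2(p) - (1-p)*log2(1-p)
p = 0.1770, 1-p = 0.8230
= -0.1770 * log2(0.1770) - 0.8230 * log2(0.8230)
= -(-0.4422) - (-0.2313)
= 0.6735

0.6735


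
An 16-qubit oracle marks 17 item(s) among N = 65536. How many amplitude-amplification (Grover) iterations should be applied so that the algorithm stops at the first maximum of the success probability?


After j Grover iterations the success probability is P(j) = sin^2((2j+1)*theta), where sin(theta) = sqrt(k/N).
N = 2^16 = 65536, k = 17
sin(theta) = sqrt(k/N) = 0.01610588135
theta = arcsin(sqrt(k/N)) = 0.01610657774 rad
P(j) reaches its first maximum when (2j+1)*theta is as close as possible to pi/2, i.e. j = round(pi/(4*theta) - 1/2).
pi/(4*theta) - 1/2 = 48.2626
(For comparison, the common estimate pi/4 * sqrt(N/k) = 48.7647; the exact maximiser is used here.)
Optimal iterations = 48

48


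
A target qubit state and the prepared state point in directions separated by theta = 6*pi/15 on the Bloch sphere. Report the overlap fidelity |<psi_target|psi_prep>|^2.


For states separated by angle theta on Bloch sphere:
F = cos^2(theta/2)
theta = 6*pi/15 = 1.2566
theta/2 = 0.6283
cos(theta/2) = 0.8090
F = 0.6545

0.6545


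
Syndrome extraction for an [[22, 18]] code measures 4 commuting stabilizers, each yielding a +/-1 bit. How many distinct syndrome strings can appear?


Each stabilizer generator gives a binary (+1 or -1) measurement outcome.
With 4 independent generators:
Total syndromes = 2^4
= 16

16


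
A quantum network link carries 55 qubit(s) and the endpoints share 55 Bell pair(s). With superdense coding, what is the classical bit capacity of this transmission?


Superdense coding allows 2 classical bits per shared entangled pair.
55 pair(s) -> 2 * 55 = 110 classical bits

110


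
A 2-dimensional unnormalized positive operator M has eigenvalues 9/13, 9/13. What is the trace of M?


tr(M) = sum of eigenvalues
= 9/13 + 9/13
= 18/13
= 1.3846

1.3846


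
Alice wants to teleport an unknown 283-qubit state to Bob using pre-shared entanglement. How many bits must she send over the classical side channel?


Quantum teleportation requires 2 classical bits per qubit teleported.
283 qubit(s) -> 2 * 283 = 566 classical bits

566


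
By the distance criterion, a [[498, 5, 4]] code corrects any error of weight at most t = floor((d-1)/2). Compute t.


Code parameters: [[498, 5, 4]], distance d = 4.
Number of correctable errors = floor((d-1)/2)
= floor((4 - 1)/2)
= floor(3/2)
= 1

1


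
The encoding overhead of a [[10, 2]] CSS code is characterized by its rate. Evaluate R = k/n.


Code rate R = k/n
= 2/10
= 0.2000

0.2000


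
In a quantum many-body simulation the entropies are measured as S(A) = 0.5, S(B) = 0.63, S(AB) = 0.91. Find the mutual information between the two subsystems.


I(A:B) = S(A) + S(B) - S(AB)
= 0.5 + 0.63 - 0.91
= 0.2200

0.2200


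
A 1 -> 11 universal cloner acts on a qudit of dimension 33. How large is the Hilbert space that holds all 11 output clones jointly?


Output space = H^(tensor 11) where dim(H) = 33
dim = 33^11
= 1089 (after 2 factors)
= 35937 (after 3 factors)
= 1185921 (after 4 factors)
= 39135393 (after 5 factors)
= 1291467969 (after 6 factors)
= 42618442977 (after 7 factors)
= 1406408618241 (after 8 factors)
= 46411484401953 (after 9 factors)
= 1531578985264449 (after 10 factors)
= 50542106513726817 (after 11 factors)
= 50542106513726817

50542106513726817


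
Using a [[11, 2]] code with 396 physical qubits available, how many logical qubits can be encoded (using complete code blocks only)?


Each code block uses 11 physical qubits for 2 logical qubit(s).
Number of complete blocks = floor(396 / 11) = 36
Logical qubits = 36 * 2
= 72

72


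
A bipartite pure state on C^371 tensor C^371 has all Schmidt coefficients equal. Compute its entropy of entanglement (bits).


For a maximally entangled state in d x d:
S = log2(d) = log2(371)
= 8.5353

8.5353


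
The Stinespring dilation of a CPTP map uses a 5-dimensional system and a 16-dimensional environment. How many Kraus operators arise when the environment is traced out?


Tracing out the environment in an orthonormal basis {|i>_E} gives Kraus operators K_i = <i|_E U |0>_E.
Number of Kraus operators = dim(H_env) = d_env
= 16

16


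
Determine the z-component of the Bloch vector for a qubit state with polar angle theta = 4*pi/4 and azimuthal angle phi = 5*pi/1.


theta = 3.1416, phi = 15.7080
r_z = cos(theta) = -1.0000

-1.0000


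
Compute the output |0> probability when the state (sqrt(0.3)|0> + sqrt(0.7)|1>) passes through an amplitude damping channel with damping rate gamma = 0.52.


For amplitude damping with parameter gamma on state sqrt(a)|0> + sqrt(b)|1>:
alpha^2 = 0.3, beta^2 = 0.7
P(|0>) = alpha^2 + gamma * beta^2
= 0.3 + 0.52 * 0.7
= 0.3 + 0.3640
= 0.6640

0.6640


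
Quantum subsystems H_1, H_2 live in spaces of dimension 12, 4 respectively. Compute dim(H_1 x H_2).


dim(H_1 x H_2) = 12 * 4
= 48

48


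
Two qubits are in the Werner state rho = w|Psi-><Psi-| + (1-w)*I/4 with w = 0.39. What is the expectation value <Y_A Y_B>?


|Psi-> = (|01> - |10>)/sqrt(2)
For the pure Bell state, <Y_A Y_B> = -1 (Bell-state Pauli correlator).
The maximally-mixed part I/4 has tr(I/4 * P tensor P) = 0 for any traceless Pauli P.
So <Y_A Y_B>_rho = w * (-1) + (1 - w) * 0
= 0.39 * (-1)
= -0.3900

-0.3900


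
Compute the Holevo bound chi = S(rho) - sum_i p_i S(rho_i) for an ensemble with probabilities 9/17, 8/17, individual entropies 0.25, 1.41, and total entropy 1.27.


chi = S(rho) - sum_i p_i * S(rho_i)
Weighted entropy = 9/17 * 0.25 + 8/17 * 1.41
= 0.7959
chi = 1.27 - 0.7959
= 0.4741

0.4741


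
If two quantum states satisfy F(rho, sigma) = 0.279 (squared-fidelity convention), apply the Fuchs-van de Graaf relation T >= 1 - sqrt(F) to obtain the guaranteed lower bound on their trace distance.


Fuchs-van de Graaf (squared-fidelity convention): 1 - sqrt(F) <= T <= sqrt(1 - F).
Lower bound: T >= 1 - sqrt(F)
sqrt(F) = sqrt(0.279) = 0.5282
T >= 1 - 0.5282
T >= 0.4718

0.4718


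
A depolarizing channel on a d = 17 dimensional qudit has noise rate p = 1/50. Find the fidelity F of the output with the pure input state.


F = (1-p) + p/d
= (1 - 0.0200) + 0.0200/17
= 0.9800 + 0.0012
= 0.9812

0.9812


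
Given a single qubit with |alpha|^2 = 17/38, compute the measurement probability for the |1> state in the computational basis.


|alpha|^2 = 17/38 = 0.4474
|beta|^2 = 1 - 17/38 = 21/38 = 0.5526
P(|1>) = |beta|^2 = 0.5526

0.5526


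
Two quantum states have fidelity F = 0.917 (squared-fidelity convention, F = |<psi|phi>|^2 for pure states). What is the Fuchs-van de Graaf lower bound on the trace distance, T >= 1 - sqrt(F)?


Fuchs-van de Graaf (squared-fidelity convention): 1 - sqrt(F) <= T <= sqrt(1 - F).
Lower bound: T >= 1 - sqrt(F)
sqrt(F) = sqrt(0.917) = 0.9576
T >= 1 - 0.9576
T >= 0.0424

0.0424


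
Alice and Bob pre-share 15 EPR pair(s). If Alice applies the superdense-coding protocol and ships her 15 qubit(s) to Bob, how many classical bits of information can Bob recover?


Superdense coding allows 2 classical bits per shared entangled pair.
15 pair(s) -> 2 * 15 = 30 classical bits

30


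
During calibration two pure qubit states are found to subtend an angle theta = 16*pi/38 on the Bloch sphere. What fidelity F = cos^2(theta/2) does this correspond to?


For states separated by angle theta on Bloch sphere:
F = cos^2(theta/2)
theta = 16*pi/38 = 1.3228
theta/2 = 0.6614
cos(theta/2) = 0.7891
F = 0.6227

0.6227


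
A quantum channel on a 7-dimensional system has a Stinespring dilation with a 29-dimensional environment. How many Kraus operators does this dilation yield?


Tracing out the environment in an orthonormal basis {|i>_E} gives Kraus operators K_i = <i|_E U |0>_E.
Number of Kraus operators = dim(H_env) = d_env
= 29

29


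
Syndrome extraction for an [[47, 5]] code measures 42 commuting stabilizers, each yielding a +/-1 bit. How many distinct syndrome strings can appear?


Each stabilizer generator gives a binary (+1 or -1) measurement outcome.
With 42 independent generators:
Total syndromes = 2^42
= 4398046511104

4398046511104


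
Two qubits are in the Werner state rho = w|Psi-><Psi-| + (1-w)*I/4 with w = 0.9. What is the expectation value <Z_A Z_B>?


|Psi-> = (|01> - |10>)/sqrt(2)
For the pure Bell state, <Z_A Z_B> = -1 (Bell-state Pauli correlator).
The maximally-mixed part I/4 has tr(I/4 * P tensor P) = 0 for any traceless Pauli P.
So <Z_A Z_B>_rho = w * (-1) + (1 - w) * 0
= 0.9 * (-1)
= -0.9000

-0.9000


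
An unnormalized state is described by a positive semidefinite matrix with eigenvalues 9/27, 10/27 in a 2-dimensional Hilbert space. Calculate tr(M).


tr(M) = sum of eigenvalues
= 9/27 + 10/27
= 19/27
= 0.7037

0.7037


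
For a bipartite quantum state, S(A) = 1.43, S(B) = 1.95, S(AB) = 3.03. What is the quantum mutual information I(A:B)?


I(A:B) = S(A) + S(B) - S(AB)
= 1.43 + 1.95 - 3.03
= 0.3500

0.3500


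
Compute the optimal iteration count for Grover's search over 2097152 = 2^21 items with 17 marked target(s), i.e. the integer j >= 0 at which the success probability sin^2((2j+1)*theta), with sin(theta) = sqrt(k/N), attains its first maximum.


After j Grover iterations the success probability is P(j) = sin^2((2j+1)*theta), where sin(theta) = sqrt(k/N).
N = 2^21 = 2097152, k = 17
sin(theta) = sqrt(k/N) = 0.00284714448
theta = arcsin(sqrt(k/N)) = 0.002847148327 rad
P(j) reaches its first maximum when (2j+1)*theta is as close as possible to pi/2, i.e. j = round(pi/(4*theta) - 1/2).
pi/(4*theta) - 1/2 = 275.3543
(For comparison, the common estimate pi/4 * sqrt(N/k) = 275.8547; the exact maximiser is used here.)
Optimal iterations = 275

275


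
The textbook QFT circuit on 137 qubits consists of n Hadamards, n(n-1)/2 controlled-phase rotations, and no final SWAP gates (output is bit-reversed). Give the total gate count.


Hadamard gates: 137
Controlled rotations: n*(n-1)/2 = 137*136/2 = 9316
SWAP gates: 0 (omitted)
Total = 137 + 9316
= 9453

9453


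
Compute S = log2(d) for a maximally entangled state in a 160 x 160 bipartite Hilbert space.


For a maximally entangled state in d x d:
S = log2(d) = log2(160)
= 7.3219

7.3219


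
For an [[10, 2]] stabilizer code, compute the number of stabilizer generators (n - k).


For an [[n,k]] stabilizer code:
Number of stabilizer generators = n - k
= 10 - 2
= 8

8


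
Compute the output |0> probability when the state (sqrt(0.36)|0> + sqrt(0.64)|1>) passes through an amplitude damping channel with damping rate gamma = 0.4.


For amplitude damping with parameter gamma on state sqrt(a)|0> + sqrt(b)|1>:
alpha^2 = 0.36, beta^2 = 0.64
P(|0>) = alpha^2 + gamma * beta^2
= 0.36 + 0.4 * 0.64
= 0.36 + 0.2560
= 0.6160

0.6160


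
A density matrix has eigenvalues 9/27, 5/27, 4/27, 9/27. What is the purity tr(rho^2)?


tr(rho^2) = sum of eigenvalues squared
= (9/27)^2 + (5/27)^2 + (4/27)^2 + (9/27)^2
= (81 + 25 + 16 + 81) / 729
= 203/729
= 0.2785

0.2785


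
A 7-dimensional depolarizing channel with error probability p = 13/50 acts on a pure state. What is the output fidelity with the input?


F = (1-p) + p/d
= (1 - 0.2600) + 0.2600/7
= 0.7400 + 0.0371
= 0.7771

0.7771


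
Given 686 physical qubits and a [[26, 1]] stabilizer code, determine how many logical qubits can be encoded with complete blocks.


Each code block uses 26 physical qubits for 1 logical qubit(s).
Number of complete blocks = floor(686 / 26) = 26
Logical qubits = 26 * 1
= 26

26


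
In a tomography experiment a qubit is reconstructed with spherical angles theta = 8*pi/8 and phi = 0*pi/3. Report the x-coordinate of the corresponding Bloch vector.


theta = 3.1416, phi = 0.0000
r_x = sin(theta)*cos(phi) = 0.0000 * 1.0000
r_x = 0.0000

0.0000


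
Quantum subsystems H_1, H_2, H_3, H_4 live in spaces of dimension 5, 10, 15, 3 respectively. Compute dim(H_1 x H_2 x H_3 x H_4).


dim(H_1 x H_2 x H_3 x H_4) = 5 * 10 * 15 * 3
= 50 * 15 * 3
= 750 * 3
= 2250

2250


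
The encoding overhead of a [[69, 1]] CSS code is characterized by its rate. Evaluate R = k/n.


Code rate R = k/n
= 1/69
= 0.0145

0.0145


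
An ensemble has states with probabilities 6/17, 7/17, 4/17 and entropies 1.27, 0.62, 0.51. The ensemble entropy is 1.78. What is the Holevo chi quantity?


chi = S(rho) - sum_i p_i * S(rho_i)
Weighted entropy = 6/17 * 1.27 + 7/17 * 0.62 + 4/17 * 0.51
= 0.8235
chi = 1.78 - 0.8235
= 0.9565

0.9565


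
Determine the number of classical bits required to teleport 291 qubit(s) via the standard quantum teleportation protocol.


Quantum teleportation requires 2 classical bits per qubit teleported.
291 qubit(s) -> 2 * 291 = 582 classical bits

582


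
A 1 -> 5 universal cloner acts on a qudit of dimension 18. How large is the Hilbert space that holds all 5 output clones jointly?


Output space = H^(tensor 5) where dim(H) = 18
dim = 18^5
= 324 (after 2 factors)
= 5832 (after 3 factors)
= 104976 (after 4 factors)
= 1889568 (after 5 factors)
= 1889568

1889568


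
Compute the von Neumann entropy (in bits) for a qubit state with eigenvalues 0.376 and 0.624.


S = -p*log2(p) - (1-p)*log2(1-p)
p = 0.3760, 1-p = 0.6240
= -0.3760 * log2(0.3760) - 0.6240 * log2(0.6240)
= -(-0.5306) - (-0.4246)
= 0.9552

0.9552


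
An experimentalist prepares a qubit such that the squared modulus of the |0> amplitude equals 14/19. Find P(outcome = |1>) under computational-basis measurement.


|alpha|^2 = 14/19 = 0.7368
|beta|^2 = 1 - 14/19 = 5/19 = 0.2632
P(|1>) = |beta|^2 = 0.2632

0.2632


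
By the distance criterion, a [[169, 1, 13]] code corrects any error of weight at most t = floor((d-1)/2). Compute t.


Code parameters: [[169, 1, 13]], distance d = 13.
Number of correctable errors = floor((d-1)/2)
= floor((13 - 1)/2)
= floor(12/2)
= 6

6


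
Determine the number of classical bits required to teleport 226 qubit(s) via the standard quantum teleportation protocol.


Quantum teleportation requires 2 classical bits per qubit teleported.
226 qubit(s) -> 2 * 226 = 452 classical bits

452


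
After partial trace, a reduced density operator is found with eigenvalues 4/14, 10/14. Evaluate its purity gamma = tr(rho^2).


tr(rho^2) = sum of eigenvalues squared
= (4/14)^2 + (10/14)^2
= (16 + 100) / 196
= 116/196
= 0.5918

0.5918


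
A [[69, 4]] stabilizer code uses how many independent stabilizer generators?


For an [[n,k]] stabilizer code:
Number of stabilizer generators = n - k
= 69 - 4
= 65

65


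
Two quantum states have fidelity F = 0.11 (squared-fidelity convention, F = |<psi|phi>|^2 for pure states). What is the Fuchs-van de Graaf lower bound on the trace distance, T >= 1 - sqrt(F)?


Fuchs-van de Graaf (squared-fidelity convention): 1 - sqrt(F) <= T <= sqrt(1 - F).
Lower bound: T >= 1 - sqrt(F)
sqrt(F) = sqrt(0.11) = 0.3317
T >= 1 - 0.3317
T >= 0.6683

0.6683


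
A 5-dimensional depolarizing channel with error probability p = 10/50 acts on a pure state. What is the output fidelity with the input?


F = (1-p) + p/d
= (1 - 0.2000) + 0.2000/5
= 0.8000 + 0.0400
= 0.8400

0.8400


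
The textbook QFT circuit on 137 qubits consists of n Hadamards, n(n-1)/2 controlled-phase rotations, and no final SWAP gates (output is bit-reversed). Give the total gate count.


Hadamard gates: 137
Controlled rotations: n*(n-1)/2 = 137*136/2 = 9316
SWAP gates: 0 (omitted)
Total = 137 + 9316
= 9453

9453


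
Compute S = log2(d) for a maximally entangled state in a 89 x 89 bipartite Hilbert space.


For a maximally entangled state in d x d:
S = log2(d) = log2(89)
= 6.4757

6.4757


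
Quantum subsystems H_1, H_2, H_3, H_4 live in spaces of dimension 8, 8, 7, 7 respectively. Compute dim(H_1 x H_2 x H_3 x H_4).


dim(H_1 x H_2 x H_3 x H_4) = 8 * 8 * 7 * 7
= 64 * 7 * 7
= 448 * 7
= 3136

3136


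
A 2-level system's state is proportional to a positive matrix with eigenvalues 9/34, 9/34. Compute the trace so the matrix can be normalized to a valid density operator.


tr(M) = sum of eigenvalues
= 9/34 + 9/34
= 18/34
= 0.5294

0.5294


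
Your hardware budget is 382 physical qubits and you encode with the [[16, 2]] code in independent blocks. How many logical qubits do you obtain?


Each code block uses 16 physical qubits for 2 logical qubit(s).
Number of complete blocks = floor(382 / 16) = 23
Logical qubits = 23 * 2
= 46

46


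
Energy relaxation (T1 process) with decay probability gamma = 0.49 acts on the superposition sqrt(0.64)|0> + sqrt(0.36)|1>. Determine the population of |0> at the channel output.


For amplitude damping with parameter gamma on state sqrt(a)|0> + sqrt(b)|1>:
alpha^2 = 0.64, beta^2 = 0.36
P(|0>) = alpha^2 + gamma * beta^2
= 0.64 + 0.49 * 0.36
= 0.64 + 0.1764
= 0.8164

0.8164


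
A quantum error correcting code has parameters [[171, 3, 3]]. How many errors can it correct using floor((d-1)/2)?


Code parameters: [[171, 3, 3]], distance d = 3.
Number of correctable errors = floor((d-1)/2)
= floor((3 - 1)/2)
= floor(2/2)
= 1

1


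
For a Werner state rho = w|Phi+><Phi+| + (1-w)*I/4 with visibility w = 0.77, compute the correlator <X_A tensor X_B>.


|Phi+> = (|00> + |11>)/sqrt(2)
For the pure Bell state, <X_A X_B> = +1 (Bell-state Pauli correlator).
The maximally-mixed part I/4 has tr(I/4 * P tensor P) = 0 for any traceless Pauli P.
So <X_A X_B>_rho = w * (+1) + (1 - w) * 0
= 0.77 * (+1)
= 0.7700

0.7700


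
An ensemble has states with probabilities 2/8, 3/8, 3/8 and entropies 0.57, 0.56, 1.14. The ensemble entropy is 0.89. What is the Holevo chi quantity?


chi = S(rho) - sum_i p_i * S(rho_i)
Weighted entropy = 2/8 * 0.57 + 3/8 * 0.56 + 3/8 * 1.14
= 0.7800
chi = 0.89 - 0.7800
= 0.1100

0.1100


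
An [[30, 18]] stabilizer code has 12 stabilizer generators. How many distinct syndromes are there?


Each stabilizer generator gives a binary (+1 or -1) measurement outcome.
With 12 independent generators:
Total syndromes = 2^12
= 4096

4096


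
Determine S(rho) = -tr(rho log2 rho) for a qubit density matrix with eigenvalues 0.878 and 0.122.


S = -p*log2(p) - (1-p)*log2(1-p)
p = 0.8780, 1-p = 0.1220
= -0.8780 * log2(0.8780) - 0.1220 * log2(0.1220)
= -(-0.1648) - (-0.3703)
= 0.5351

0.5351


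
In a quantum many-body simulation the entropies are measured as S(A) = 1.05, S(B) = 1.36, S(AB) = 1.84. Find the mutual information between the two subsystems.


I(A:B) = S(A) + S(B) - S(AB)
= 1.05 + 1.36 - 1.84
= 0.5700

0.5700


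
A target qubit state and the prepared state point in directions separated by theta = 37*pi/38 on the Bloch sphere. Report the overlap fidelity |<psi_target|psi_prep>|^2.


For states separated by angle theta on Bloch sphere:
F = cos^2(theta/2)
theta = 37*pi/38 = 3.0589
theta/2 = 1.5295
cos(theta/2) = 0.0413
F = 0.0017

0.0017


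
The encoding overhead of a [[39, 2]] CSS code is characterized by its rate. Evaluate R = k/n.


Code rate R = k/n
= 2/39
= 0.0513

0.0513
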